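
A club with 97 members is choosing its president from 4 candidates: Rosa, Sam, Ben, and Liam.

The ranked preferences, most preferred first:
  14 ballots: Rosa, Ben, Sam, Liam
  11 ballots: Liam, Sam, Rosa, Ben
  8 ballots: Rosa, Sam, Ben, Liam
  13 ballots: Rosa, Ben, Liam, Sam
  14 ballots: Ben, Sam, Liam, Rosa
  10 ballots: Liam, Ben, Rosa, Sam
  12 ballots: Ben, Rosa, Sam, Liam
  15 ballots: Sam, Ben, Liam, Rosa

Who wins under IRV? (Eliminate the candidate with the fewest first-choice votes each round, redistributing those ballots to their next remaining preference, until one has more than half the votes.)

Ben

Round 1: Rosa 35, Sam 15, Ben 26, Liam 21. Sam eliminated.
Round 2: Rosa 35, Ben 41, Liam 21. Liam eliminated.
Round 3: Rosa 46, Ben 51. Ben has a majority (≥49).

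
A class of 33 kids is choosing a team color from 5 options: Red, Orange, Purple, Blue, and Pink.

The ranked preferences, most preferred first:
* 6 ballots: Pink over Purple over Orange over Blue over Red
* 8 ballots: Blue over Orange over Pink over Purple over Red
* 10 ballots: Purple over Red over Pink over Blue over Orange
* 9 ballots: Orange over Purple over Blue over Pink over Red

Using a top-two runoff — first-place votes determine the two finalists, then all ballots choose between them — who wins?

Round 1 first-place votes: Red 0, Orange 9, Purple 10, Blue 8, Pink 6. Purple and Orange advance.
Runoff: Purple is ranked above Orange on 16 ballots, Orange above Purple on 17.

Orange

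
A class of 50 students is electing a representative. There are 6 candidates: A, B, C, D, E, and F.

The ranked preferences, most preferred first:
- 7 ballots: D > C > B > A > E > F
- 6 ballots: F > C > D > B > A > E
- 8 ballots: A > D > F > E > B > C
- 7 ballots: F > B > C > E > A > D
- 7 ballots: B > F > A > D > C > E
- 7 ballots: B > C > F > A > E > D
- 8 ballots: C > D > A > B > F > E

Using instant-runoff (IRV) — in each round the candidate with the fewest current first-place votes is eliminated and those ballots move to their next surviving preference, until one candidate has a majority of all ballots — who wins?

F

Round 1: A 8, B 14, C 8, D 7, E 0, F 13. E eliminated.
Round 2: A 8, B 14, C 8, D 7, F 13. D eliminated.
Round 3: A 8, B 14, C 15, F 13. A eliminated.
Round 4: B 14, C 15, F 21. B eliminated.
Round 5: C 22, F 28. F has a majority (≥26).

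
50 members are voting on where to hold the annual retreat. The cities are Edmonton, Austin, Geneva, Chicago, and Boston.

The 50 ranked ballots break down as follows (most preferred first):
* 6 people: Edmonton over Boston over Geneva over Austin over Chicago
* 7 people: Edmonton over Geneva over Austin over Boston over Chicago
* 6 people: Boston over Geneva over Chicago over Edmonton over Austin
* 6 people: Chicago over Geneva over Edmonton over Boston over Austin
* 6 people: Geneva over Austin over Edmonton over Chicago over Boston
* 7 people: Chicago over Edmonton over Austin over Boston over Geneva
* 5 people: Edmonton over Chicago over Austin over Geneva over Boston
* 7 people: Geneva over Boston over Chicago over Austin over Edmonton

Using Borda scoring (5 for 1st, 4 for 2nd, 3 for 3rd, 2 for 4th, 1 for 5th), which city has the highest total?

Edmonton: 6×5 + 7×5 + 6×2 + 6×3 + 6×3 + 7×4 + 5×5 + 7×1 = 173
Austin: 6×2 + 7×3 + 6×1 + 6×1 + 6×4 + 7×3 + 5×3 + 7×2 = 119
Geneva: 6×3 + 7×4 + 6×4 + 6×4 + 6×5 + 7×1 + 5×2 + 7×5 = 176
Chicago: 6×1 + 7×1 + 6×3 + 6×5 + 6×2 + 7×5 + 5×4 + 7×3 = 149
Boston: 6×4 + 7×2 + 6×5 + 6×2 + 6×1 + 7×2 + 5×1 + 7×4 = 133

Geneva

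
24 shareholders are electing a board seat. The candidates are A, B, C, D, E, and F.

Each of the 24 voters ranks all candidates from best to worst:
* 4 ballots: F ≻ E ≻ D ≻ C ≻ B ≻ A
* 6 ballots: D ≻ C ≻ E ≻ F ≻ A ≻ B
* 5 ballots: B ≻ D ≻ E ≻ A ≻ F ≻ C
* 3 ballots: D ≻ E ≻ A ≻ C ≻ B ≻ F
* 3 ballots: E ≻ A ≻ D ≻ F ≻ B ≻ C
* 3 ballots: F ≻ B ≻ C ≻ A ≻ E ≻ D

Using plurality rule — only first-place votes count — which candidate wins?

First-place votes: A 0, B 5, C 0, D 9, E 3, F 7.

D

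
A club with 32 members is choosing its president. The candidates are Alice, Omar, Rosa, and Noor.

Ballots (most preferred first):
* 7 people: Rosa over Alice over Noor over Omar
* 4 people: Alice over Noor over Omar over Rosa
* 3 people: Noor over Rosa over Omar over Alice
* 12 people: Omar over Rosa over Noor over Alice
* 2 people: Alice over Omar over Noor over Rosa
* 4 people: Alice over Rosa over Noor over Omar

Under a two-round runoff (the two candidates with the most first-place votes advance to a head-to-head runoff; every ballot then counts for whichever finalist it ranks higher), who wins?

Round 1 first-place votes: Alice 10, Omar 12, Rosa 7, Noor 3. Omar and Alice advance.
Runoff: Omar is ranked above Alice on 15 ballots, Alice above Omar on 17.

Alice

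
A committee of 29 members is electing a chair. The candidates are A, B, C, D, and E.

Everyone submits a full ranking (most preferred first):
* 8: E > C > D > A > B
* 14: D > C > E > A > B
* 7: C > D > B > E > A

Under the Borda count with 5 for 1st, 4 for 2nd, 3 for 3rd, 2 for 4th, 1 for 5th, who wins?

A: 8×2 + 14×2 + 7×1 = 51
B: 8×1 + 14×1 + 7×3 = 43
C: 8×4 + 14×4 + 7×5 = 123
D: 8×3 + 14×5 + 7×4 = 122
E: 8×5 + 14×3 + 7×2 = 96

C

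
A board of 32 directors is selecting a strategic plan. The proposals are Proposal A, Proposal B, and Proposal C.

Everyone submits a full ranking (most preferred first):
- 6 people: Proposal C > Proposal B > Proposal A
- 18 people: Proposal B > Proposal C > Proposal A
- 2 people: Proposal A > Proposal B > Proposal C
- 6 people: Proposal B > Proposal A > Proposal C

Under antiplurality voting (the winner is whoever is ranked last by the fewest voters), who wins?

Last-place votes: Proposal A 24, Proposal B 0, Proposal C 8.

Proposal B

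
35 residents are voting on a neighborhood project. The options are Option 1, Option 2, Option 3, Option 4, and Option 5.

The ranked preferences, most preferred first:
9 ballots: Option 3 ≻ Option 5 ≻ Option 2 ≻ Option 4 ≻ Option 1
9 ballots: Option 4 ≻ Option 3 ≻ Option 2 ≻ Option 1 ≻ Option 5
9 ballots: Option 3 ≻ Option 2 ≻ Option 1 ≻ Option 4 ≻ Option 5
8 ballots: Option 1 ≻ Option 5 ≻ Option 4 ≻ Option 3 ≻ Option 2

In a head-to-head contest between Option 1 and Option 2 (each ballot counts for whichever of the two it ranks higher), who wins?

Option 1 is ranked above Option 2 on 8 ballots; Option 2 above Option 1 on 27.

Option 2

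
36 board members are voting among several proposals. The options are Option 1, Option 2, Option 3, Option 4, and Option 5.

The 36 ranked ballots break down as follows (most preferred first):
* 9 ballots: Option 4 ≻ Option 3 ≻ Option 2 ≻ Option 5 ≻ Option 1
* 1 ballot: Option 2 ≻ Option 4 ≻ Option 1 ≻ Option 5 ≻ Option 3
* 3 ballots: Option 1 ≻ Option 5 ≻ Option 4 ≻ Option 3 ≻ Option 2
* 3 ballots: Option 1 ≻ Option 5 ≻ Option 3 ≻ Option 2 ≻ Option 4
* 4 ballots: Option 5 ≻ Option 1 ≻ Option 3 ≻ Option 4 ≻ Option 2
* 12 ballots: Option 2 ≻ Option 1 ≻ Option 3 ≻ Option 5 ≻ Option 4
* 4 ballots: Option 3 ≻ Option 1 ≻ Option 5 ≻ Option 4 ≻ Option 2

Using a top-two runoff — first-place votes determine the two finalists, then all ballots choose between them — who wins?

Option 4

Round 1 first-place votes: Option 1 6, Option 2 13, Option 3 4, Option 4 9, Option 5 4. Option 2 and Option 4 advance.
Runoff: Option 2 is ranked above Option 4 on 16 ballots, Option 4 above Option 2 on 20.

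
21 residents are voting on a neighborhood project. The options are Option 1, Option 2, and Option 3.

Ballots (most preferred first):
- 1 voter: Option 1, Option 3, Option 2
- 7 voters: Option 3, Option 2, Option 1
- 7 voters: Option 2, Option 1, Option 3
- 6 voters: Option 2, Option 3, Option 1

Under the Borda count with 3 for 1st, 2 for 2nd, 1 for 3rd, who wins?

Option 1: 1×3 + 7×1 + 7×2 + 6×1 = 30
Option 2: 1×1 + 7×2 + 7×3 + 6×3 = 54
Option 3: 1×2 + 7×3 + 7×1 + 6×2 = 42

Option 2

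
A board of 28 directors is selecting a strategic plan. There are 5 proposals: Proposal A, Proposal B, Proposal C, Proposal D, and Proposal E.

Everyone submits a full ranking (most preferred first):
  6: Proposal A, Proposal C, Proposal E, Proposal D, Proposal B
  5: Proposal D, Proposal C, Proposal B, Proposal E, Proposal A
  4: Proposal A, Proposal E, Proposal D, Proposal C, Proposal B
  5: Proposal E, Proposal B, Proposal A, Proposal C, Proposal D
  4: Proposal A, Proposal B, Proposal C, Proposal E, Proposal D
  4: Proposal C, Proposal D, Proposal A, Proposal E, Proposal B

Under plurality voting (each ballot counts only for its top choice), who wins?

Proposal A

First-place votes: Proposal A 14, Proposal B 0, Proposal C 4, Proposal D 5, Proposal E 5.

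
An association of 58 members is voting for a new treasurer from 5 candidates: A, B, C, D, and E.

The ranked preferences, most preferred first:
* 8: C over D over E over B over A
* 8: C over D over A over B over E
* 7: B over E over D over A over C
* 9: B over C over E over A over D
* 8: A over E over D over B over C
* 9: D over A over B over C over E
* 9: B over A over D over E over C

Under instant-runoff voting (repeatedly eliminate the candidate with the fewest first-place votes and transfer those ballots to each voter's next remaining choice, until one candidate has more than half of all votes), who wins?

Round 1: A 8, B 25, C 16, D 9, E 0. E eliminated.
Round 2: A 8, B 25, C 16, D 9. A eliminated.
Round 3: B 25, C 16, D 17. C eliminated.
Round 4: B 25, D 33. D has a majority (≥30).

D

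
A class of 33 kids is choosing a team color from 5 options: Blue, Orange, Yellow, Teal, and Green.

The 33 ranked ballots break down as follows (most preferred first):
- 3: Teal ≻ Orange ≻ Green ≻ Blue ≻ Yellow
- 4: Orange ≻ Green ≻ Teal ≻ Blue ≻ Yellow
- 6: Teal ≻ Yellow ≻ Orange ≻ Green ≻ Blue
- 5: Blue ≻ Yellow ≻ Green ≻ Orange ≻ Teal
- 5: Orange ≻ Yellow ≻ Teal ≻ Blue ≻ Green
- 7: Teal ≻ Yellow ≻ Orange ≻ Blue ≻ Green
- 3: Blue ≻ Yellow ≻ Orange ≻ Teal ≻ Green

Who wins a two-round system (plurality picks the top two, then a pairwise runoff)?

Round 1 first-place votes: Blue 8, Orange 9, Yellow 0, Teal 16, Green 0. Teal and Orange advance.
Runoff: Teal is ranked above Orange on 16 ballots, Orange above Teal on 17.

Orange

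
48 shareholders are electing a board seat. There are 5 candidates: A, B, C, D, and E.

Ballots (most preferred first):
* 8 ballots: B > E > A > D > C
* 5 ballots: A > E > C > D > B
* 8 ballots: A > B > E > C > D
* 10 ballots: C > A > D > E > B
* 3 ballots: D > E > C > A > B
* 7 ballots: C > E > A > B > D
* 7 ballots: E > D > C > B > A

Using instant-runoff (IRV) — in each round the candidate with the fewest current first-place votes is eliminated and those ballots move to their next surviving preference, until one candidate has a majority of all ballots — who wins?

E

Round 1: A 13, B 8, C 17, D 3, E 7. D eliminated.
Round 2: A 13, B 8, C 17, E 10. B eliminated.
Round 3: A 13, C 17, E 18. A eliminated.
Round 4: C 17, E 31. E has a majority (≥25).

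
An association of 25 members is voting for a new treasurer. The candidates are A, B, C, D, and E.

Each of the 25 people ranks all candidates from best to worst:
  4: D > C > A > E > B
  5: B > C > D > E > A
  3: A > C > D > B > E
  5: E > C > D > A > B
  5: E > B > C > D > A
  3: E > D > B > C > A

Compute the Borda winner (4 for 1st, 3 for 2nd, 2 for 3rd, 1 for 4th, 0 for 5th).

A: 4×2 + 5×0 + 3×4 + 5×1 + 5×0 + 3×0 = 25
B: 4×0 + 5×4 + 3×1 + 5×0 + 5×3 + 3×2 = 44
C: 4×3 + 5×3 + 3×3 + 5×3 + 5×2 + 3×1 = 64
D: 4×4 + 5×2 + 3×2 + 5×2 + 5×1 + 3×3 = 56
E: 4×1 + 5×1 + 3×0 + 5×4 + 5×4 + 3×4 = 61

C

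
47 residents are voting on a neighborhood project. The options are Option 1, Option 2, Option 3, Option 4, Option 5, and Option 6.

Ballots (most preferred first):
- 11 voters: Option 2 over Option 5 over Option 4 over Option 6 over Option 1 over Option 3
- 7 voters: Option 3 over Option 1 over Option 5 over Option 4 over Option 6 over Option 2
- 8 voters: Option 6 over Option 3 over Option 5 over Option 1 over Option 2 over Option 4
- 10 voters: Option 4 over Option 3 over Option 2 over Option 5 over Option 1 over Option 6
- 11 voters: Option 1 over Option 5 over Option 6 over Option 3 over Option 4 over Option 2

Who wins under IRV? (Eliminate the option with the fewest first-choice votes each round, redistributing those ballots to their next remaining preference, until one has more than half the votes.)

Round 1: Option 1 11, Option 2 11, Option 3 7, Option 4 10, Option 5 0, Option 6 8. Option 5 eliminated.
Round 2: Option 1 11, Option 2 11, Option 3 7, Option 4 10, Option 6 8. Option 3 eliminated.
Round 3: Option 1 18, Option 2 11, Option 4 10, Option 6 8. Option 6 eliminated.
Round 4: Option 1 26, Option 2 11, Option 4 10. Option 1 has a majority (≥24).

Option 1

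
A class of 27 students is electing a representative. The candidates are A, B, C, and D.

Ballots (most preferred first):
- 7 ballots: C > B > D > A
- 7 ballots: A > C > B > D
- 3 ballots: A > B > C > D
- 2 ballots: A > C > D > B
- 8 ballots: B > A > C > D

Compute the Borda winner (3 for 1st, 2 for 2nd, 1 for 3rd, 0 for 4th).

A: 7×0 + 7×3 + 3×3 + 2×3 + 8×2 = 52
B: 7×2 + 7×1 + 3×2 + 2×0 + 8×3 = 51
C: 7×3 + 7×2 + 3×1 + 2×2 + 8×1 = 50
D: 7×1 + 7×0 + 3×0 + 2×1 + 8×0 = 9

A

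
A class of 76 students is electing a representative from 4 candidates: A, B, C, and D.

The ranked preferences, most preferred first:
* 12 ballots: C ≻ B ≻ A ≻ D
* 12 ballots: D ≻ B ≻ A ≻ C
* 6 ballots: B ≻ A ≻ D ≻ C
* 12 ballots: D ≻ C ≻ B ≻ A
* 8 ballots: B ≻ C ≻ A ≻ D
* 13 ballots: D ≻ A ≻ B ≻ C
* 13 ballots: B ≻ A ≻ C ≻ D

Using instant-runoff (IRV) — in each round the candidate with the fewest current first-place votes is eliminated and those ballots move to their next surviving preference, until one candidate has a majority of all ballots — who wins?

B

Round 1: A 0, B 27, C 12, D 37. A eliminated.
Round 2: B 27, C 12, D 37. C eliminated.
Round 3: B 39, D 37. B has a majority (≥39).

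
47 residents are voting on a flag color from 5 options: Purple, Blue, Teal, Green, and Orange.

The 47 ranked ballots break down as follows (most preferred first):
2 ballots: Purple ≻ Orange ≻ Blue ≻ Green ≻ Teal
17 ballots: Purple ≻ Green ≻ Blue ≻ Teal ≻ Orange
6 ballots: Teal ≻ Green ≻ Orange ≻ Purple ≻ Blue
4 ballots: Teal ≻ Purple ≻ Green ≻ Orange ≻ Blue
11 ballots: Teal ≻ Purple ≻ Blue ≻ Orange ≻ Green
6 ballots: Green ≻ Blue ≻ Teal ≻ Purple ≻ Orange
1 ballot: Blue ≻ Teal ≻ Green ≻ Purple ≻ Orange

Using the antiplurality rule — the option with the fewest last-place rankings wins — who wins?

Purple

Last-place votes: Purple 0, Blue 10, Teal 2, Green 11, Orange 24.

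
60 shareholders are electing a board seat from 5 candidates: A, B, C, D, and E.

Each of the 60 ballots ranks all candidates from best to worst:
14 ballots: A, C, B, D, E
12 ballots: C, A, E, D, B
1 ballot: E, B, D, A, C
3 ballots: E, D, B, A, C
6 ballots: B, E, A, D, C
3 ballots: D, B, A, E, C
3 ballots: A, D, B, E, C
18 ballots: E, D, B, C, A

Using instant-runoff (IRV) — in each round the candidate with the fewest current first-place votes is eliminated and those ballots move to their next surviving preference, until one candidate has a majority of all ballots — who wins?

Round 1: A 17, B 6, C 12, D 3, E 22. D eliminated.
Round 2: A 17, B 9, C 12, E 22. B eliminated.
Round 3: A 20, C 12, E 28. C eliminated.
Round 4: A 32, E 28. A has a majority (≥31).

A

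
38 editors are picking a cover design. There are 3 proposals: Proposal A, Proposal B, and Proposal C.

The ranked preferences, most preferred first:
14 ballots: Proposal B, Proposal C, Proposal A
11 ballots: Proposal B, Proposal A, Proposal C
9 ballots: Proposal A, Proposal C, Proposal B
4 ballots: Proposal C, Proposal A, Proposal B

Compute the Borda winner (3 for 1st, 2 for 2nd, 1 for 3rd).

Proposal A: 14×1 + 11×2 + 9×3 + 4×2 = 71
Proposal B: 14×3 + 11×3 + 9×1 + 4×1 = 88
Proposal C: 14×2 + 11×1 + 9×2 + 4×3 = 69

Proposal B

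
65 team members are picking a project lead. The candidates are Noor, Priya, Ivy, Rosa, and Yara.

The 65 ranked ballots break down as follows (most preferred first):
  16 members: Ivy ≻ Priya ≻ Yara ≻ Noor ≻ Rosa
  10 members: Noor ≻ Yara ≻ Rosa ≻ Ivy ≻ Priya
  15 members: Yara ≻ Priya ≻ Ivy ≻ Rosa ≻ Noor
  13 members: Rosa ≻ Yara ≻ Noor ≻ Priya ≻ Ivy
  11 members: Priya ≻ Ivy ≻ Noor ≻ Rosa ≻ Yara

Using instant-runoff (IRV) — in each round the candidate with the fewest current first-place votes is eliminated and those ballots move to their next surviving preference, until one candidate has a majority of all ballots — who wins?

Round 1: Noor 10, Priya 11, Ivy 16, Rosa 13, Yara 15. Noor eliminated.
Round 2: Priya 11, Ivy 16, Rosa 13, Yara 25. Priya eliminated.
Round 3: Ivy 27, Rosa 13, Yara 25. Rosa eliminated.
Round 4: Ivy 27, Yara 38. Yara has a majority (≥33).

Yara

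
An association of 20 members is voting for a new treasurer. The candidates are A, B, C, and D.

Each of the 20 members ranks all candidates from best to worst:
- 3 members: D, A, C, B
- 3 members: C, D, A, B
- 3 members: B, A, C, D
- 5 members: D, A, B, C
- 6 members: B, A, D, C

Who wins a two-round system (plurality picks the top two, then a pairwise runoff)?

D

Round 1 first-place votes: A 0, B 9, C 3, D 8. B and D advance.
Runoff: B is ranked above D on 9 ballots, D above B on 11.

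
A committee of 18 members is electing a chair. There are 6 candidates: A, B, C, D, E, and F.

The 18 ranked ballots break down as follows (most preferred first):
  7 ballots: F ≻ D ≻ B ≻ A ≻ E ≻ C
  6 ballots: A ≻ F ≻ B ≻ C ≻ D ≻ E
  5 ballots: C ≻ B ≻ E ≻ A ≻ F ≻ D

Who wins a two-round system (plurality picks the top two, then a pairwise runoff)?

A

Round 1 first-place votes: A 6, B 0, C 5, D 0, E 0, F 7. F and A advance.
Runoff: F is ranked above A on 7 ballots, A above F on 11.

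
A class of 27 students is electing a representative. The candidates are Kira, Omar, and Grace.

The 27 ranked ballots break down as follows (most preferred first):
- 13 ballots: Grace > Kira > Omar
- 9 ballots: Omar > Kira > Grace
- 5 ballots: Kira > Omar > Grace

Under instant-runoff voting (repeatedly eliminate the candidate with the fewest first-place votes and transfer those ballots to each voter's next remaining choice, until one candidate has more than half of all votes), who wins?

Omar

Round 1: Kira 5, Omar 9, Grace 13. Kira eliminated.
Round 2: Omar 14, Grace 13. Omar has a majority (≥14).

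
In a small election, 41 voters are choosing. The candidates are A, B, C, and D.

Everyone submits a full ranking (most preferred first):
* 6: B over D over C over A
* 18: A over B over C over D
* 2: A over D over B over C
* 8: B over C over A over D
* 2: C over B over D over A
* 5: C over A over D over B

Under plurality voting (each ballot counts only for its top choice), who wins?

A

First-place votes: A 20, B 14, C 7, D 0.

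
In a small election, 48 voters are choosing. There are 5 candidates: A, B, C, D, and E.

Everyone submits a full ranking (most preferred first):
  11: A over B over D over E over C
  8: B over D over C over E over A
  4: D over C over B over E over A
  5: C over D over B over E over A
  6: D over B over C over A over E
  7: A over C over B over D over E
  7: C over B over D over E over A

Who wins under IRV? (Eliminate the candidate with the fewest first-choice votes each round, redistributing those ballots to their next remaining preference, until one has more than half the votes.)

Round 1: A 18, B 8, C 12, D 10, E 0. E eliminated.
Round 2: A 18, B 8, C 12, D 10. B eliminated.
Round 3: A 18, C 12, D 18. C eliminated.
Round 4: A 18, D 30. D has a majority (≥25).

D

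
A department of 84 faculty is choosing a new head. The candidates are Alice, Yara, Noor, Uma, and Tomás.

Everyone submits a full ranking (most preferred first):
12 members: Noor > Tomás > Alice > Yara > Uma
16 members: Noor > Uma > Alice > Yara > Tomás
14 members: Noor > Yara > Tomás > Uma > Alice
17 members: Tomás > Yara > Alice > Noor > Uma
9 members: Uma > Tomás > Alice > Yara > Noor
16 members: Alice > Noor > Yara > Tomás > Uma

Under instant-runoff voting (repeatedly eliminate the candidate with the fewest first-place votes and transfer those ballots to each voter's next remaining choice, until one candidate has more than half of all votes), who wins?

Round 1: Alice 16, Yara 0, Noor 42, Uma 9, Tomás 17. Yara eliminated.
Round 2: Alice 16, Noor 42, Uma 9, Tomás 17. Uma eliminated.
Round 3: Alice 16, Noor 42, Tomás 26. Alice eliminated.
Round 4: Noor 58, Tomás 26. Noor has a majority (≥43).

Noor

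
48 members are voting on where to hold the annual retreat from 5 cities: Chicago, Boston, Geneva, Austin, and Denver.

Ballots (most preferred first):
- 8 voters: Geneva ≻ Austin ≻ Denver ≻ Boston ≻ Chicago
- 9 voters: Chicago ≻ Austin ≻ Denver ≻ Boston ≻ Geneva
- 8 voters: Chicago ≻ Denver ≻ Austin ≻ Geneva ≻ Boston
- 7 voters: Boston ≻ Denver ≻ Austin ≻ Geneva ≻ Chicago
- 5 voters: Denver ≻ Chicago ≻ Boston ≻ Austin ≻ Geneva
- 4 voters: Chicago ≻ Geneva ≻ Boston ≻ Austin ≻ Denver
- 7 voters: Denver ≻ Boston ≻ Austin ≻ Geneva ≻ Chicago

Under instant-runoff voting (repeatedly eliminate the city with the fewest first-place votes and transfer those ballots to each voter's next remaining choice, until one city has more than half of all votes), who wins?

Round 1: Chicago 21, Boston 7, Geneva 8, Austin 0, Denver 12. Austin eliminated.
Round 2: Chicago 21, Boston 7, Geneva 8, Denver 12. Boston eliminated.
Round 3: Chicago 21, Geneva 8, Denver 19. Geneva eliminated.
Round 4: Chicago 21, Denver 27. Denver has a majority (≥25).

Denver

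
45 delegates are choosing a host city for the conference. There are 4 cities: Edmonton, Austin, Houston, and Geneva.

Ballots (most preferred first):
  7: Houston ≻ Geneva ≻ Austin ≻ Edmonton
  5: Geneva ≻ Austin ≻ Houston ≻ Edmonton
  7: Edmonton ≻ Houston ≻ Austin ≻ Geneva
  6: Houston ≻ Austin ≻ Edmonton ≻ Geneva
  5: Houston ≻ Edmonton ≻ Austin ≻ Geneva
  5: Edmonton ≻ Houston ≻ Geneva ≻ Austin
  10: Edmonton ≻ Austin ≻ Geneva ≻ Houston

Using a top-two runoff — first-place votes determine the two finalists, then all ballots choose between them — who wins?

Round 1 first-place votes: Edmonton 22, Austin 0, Houston 18, Geneva 5. Edmonton and Houston advance.
Runoff: Edmonton is ranked above Houston on 22 ballots, Houston above Edmonton on 23.

Houston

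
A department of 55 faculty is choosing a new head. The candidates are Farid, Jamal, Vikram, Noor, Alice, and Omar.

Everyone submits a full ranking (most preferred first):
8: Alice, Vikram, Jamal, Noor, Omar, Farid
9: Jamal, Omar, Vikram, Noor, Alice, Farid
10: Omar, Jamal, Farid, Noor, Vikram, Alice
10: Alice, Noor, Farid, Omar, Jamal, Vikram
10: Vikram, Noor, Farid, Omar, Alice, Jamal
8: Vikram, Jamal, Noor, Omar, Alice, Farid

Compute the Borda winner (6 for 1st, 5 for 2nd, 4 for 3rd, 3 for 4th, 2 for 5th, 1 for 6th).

Farid: 8×1 + 9×1 + 10×4 + 10×4 + 10×4 + 8×1 = 145
Jamal: 8×4 + 9×6 + 10×5 + 10×2 + 10×1 + 8×5 = 206
Vikram: 8×5 + 9×4 + 10×2 + 10×1 + 10×6 + 8×6 = 214
Noor: 8×3 + 9×3 + 10×3 + 10×5 + 10×5 + 8×4 = 213
Alice: 8×6 + 9×2 + 10×1 + 10×6 + 10×2 + 8×2 = 172
Omar: 8×2 + 9×5 + 10×6 + 10×3 + 10×3 + 8×3 = 205

Vikram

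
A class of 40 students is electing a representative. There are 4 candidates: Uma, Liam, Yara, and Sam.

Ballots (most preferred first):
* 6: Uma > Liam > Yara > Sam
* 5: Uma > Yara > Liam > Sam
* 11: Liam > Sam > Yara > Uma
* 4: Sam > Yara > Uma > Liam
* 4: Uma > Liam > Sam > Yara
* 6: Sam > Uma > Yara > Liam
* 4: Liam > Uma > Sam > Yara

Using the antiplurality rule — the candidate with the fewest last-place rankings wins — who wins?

Last-place votes: Uma 11, Liam 10, Yara 8, Sam 11.

Yara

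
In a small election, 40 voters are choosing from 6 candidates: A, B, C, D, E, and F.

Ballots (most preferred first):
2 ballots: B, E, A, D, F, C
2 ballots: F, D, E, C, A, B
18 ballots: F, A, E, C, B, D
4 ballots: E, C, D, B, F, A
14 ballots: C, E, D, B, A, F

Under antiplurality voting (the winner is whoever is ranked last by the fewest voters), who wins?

Last-place votes: A 4, B 2, C 2, D 18, E 0, F 14.

E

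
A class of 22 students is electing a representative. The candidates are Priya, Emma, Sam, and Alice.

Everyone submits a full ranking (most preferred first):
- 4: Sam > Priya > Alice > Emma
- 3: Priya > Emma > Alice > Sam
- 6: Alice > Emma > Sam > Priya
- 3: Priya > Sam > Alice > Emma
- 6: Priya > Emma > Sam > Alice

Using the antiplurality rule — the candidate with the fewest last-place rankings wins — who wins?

Sam

Last-place votes: Priya 6, Emma 7, Sam 3, Alice 6.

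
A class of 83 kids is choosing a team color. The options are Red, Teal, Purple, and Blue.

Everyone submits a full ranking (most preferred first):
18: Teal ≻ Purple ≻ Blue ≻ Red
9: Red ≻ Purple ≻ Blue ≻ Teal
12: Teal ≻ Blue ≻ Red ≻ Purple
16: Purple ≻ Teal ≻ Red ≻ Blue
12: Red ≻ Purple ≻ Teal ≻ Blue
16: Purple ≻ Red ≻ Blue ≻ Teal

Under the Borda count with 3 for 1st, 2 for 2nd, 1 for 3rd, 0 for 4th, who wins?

Red: 18×0 + 9×3 + 12×1 + 16×1 + 12×3 + 16×2 = 123
Teal: 18×3 + 9×0 + 12×3 + 16×2 + 12×1 + 16×0 = 134
Purple: 18×2 + 9×2 + 12×0 + 16×3 + 12×2 + 16×3 = 174
Blue: 18×1 + 9×1 + 12×2 + 16×0 + 12×0 + 16×1 = 67

Purple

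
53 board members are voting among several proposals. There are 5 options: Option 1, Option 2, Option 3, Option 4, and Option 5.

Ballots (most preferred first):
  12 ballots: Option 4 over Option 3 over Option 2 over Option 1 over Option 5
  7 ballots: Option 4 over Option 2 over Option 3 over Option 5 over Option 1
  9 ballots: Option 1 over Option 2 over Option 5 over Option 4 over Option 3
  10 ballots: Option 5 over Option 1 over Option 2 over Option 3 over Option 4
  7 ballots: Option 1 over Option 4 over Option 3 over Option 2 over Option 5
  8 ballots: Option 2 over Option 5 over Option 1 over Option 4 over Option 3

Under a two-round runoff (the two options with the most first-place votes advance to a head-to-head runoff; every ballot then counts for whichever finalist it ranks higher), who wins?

Option 1

Round 1 first-place votes: Option 1 16, Option 2 8, Option 3 0, Option 4 19, Option 5 10. Option 4 and Option 1 advance.
Runoff: Option 4 is ranked above Option 1 on 19 ballots, Option 1 above Option 4 on 34.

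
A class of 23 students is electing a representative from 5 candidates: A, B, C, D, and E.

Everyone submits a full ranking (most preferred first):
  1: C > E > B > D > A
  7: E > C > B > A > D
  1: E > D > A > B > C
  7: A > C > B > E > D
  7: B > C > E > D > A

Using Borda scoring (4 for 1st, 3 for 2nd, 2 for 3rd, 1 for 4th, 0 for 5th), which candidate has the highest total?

C

A: 1×0 + 7×1 + 1×2 + 7×4 + 7×0 = 37
B: 1×2 + 7×2 + 1×1 + 7×2 + 7×4 = 59
C: 1×4 + 7×3 + 1×0 + 7×3 + 7×3 = 67
D: 1×1 + 7×0 + 1×3 + 7×0 + 7×1 = 11
E: 1×3 + 7×4 + 1×4 + 7×1 + 7×2 = 56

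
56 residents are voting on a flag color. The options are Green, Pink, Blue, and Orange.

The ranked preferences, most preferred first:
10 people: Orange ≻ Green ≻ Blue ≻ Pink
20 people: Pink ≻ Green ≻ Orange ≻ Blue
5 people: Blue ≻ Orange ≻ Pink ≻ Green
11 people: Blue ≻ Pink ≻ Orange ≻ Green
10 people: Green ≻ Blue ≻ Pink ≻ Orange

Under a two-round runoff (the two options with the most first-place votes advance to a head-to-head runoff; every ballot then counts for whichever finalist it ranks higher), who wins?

Round 1 first-place votes: Green 10, Pink 20, Blue 16, Orange 10. Pink and Blue advance.
Runoff: Pink is ranked above Blue on 20 ballots, Blue above Pink on 36.

Blue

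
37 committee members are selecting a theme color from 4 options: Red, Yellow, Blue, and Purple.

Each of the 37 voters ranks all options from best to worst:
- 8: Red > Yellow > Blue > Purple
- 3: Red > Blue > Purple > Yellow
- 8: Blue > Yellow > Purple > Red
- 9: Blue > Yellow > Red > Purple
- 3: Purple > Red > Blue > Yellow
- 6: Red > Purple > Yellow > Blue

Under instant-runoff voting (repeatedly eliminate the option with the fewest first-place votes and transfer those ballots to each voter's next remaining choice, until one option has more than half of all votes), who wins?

Round 1: Red 17, Yellow 0, Blue 17, Purple 3. Yellow eliminated.
Round 2: Red 17, Blue 17, Purple 3. Purple eliminated.
Round 3: Red 20, Blue 17. Red has a majority (≥19).

Red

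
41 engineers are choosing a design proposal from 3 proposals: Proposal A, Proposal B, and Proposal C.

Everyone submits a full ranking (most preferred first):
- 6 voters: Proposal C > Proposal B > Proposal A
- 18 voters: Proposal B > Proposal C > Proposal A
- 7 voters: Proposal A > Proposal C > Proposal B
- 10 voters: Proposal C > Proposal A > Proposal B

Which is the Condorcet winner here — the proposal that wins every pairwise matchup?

Proposal C

Proposal C vs Proposal A: 34–7
Proposal C vs Proposal B: 23–18
Proposal C beats every other proposal.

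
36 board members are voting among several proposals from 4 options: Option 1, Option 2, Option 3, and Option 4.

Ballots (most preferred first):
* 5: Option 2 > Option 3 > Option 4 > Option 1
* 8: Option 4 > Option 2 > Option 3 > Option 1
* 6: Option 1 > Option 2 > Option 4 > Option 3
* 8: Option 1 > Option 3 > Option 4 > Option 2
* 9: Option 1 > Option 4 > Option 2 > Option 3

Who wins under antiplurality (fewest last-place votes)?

Option 4

Last-place votes: Option 1 13, Option 2 8, Option 3 15, Option 4 0.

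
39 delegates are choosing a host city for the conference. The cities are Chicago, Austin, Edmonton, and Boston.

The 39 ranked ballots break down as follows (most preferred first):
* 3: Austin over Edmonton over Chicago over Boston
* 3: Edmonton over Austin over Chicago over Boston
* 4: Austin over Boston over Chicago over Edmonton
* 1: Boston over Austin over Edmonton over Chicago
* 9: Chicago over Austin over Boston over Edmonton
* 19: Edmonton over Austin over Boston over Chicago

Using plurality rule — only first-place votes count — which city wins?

Edmonton

First-place votes: Chicago 9, Austin 7, Edmonton 22, Boston 1.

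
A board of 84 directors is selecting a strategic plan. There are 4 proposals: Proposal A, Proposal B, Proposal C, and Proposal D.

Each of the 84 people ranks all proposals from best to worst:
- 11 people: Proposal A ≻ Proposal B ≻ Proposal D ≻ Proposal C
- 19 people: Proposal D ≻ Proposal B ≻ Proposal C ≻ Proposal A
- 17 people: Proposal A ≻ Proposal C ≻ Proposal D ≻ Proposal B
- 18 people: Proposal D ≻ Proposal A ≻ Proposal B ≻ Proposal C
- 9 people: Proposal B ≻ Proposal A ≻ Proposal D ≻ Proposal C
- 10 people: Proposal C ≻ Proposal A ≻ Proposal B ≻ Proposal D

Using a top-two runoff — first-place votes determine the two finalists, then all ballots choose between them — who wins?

Proposal A

Round 1 first-place votes: Proposal A 28, Proposal B 9, Proposal C 10, Proposal D 37. Proposal D and Proposal A advance.
Runoff: Proposal D is ranked above Proposal A on 37 ballots, Proposal A above Proposal D on 47.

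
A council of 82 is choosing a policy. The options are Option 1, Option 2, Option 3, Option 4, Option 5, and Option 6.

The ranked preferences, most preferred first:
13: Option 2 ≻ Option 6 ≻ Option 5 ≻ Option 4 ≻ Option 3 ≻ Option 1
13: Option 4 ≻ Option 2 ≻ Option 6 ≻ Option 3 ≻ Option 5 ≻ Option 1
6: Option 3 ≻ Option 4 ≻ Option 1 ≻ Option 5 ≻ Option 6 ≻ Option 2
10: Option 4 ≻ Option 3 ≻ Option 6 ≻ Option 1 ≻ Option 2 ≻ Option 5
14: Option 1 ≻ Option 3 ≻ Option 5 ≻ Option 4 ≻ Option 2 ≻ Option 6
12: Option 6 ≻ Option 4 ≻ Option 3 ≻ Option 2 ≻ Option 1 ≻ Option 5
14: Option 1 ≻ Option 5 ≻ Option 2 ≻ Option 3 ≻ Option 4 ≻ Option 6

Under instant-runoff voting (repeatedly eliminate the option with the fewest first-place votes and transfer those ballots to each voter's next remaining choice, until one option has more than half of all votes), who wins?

Round 1: Option 1 28, Option 2 13, Option 3 6, Option 4 23, Option 5 0, Option 6 12. Option 5 eliminated.
Round 2: Option 1 28, Option 2 13, Option 3 6, Option 4 23, Option 6 12. Option 3 eliminated.
Round 3: Option 1 28, Option 2 13, Option 4 29, Option 6 12. Option 6 eliminated.
Round 4: Option 1 28, Option 2 13, Option 4 41. Option 2 eliminated.
Round 5: Option 1 28, Option 4 54. Option 4 has a majority (≥42).

Option 4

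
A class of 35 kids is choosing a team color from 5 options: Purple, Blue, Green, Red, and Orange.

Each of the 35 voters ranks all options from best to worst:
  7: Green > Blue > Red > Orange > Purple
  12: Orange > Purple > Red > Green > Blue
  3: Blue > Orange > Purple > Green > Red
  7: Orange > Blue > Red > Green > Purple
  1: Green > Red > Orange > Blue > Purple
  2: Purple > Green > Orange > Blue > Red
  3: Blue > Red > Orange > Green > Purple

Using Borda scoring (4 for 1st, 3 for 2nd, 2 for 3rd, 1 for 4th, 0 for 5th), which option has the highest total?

Purple: 7×0 + 12×3 + 3×2 + 7×0 + 1×0 + 2×4 + 3×0 = 50
Blue: 7×3 + 12×0 + 3×4 + 7×3 + 1×1 + 2×1 + 3×4 = 69
Green: 7×4 + 12×1 + 3×1 + 7×1 + 1×4 + 2×3 + 3×1 = 63
Red: 7×2 + 12×2 + 3×0 + 7×2 + 1×3 + 2×0 + 3×3 = 64
Orange: 7×1 + 12×4 + 3×3 + 7×4 + 1×2 + 2×2 + 3×2 = 104

Orange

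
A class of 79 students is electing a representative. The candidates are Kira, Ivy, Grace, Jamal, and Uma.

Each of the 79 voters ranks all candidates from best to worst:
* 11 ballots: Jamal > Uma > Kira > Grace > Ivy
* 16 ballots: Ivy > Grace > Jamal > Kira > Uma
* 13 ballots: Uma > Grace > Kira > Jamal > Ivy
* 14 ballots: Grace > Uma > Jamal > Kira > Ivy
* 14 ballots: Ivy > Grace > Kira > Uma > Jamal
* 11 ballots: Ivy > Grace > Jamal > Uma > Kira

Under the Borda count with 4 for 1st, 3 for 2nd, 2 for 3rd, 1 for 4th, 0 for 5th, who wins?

Kira: 11×2 + 16×1 + 13×2 + 14×1 + 14×2 + 11×0 = 106
Ivy: 11×0 + 16×4 + 13×0 + 14×0 + 14×4 + 11×4 = 164
Grace: 11×1 + 16×3 + 13×3 + 14×4 + 14×3 + 11×3 = 229
Jamal: 11×4 + 16×2 + 13×1 + 14×2 + 14×0 + 11×2 = 139
Uma: 11×3 + 16×0 + 13×4 + 14×3 + 14×1 + 11×1 = 152

Grace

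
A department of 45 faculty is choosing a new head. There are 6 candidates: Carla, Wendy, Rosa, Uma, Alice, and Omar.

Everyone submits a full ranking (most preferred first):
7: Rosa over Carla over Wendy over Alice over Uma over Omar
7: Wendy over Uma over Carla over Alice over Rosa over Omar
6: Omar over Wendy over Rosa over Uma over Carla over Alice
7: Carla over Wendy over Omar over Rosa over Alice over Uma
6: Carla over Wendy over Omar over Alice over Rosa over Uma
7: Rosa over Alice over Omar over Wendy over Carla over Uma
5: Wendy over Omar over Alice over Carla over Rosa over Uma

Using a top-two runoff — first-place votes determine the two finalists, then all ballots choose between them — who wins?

Round 1 first-place votes: Carla 13, Wendy 12, Rosa 14, Uma 0, Alice 0, Omar 6. Rosa and Carla advance.
Runoff: Rosa is ranked above Carla on 20 ballots, Carla above Rosa on 25.

Carla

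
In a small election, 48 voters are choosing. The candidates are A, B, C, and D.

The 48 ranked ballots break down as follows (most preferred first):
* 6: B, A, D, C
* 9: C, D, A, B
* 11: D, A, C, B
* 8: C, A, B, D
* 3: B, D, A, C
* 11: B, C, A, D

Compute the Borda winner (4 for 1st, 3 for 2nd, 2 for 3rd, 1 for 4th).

A: 6×3 + 9×2 + 11×3 + 8×3 + 3×2 + 11×2 = 121
B: 6×4 + 9×1 + 11×1 + 8×2 + 3×4 + 11×4 = 116
C: 6×1 + 9×4 + 11×2 + 8×4 + 3×1 + 11×3 = 132
D: 6×2 + 9×3 + 11×4 + 8×1 + 3×3 + 11×1 = 111

C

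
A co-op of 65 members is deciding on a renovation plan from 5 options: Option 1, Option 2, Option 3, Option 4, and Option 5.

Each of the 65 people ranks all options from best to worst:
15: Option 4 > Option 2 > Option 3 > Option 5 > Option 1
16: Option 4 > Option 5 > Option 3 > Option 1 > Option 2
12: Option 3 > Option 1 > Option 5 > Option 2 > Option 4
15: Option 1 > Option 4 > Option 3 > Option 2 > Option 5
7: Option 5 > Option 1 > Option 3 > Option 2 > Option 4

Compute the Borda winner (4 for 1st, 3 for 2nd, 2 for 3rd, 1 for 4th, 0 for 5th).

Option 4

Option 1: 15×0 + 16×1 + 12×3 + 15×4 + 7×3 = 133
Option 2: 15×3 + 16×0 + 12×1 + 15×1 + 7×1 = 79
Option 3: 15×2 + 16×2 + 12×4 + 15×2 + 7×2 = 154
Option 4: 15×4 + 16×4 + 12×0 + 15×3 + 7×0 = 169
Option 5: 15×1 + 16×3 + 12×2 + 15×0 + 7×4 = 115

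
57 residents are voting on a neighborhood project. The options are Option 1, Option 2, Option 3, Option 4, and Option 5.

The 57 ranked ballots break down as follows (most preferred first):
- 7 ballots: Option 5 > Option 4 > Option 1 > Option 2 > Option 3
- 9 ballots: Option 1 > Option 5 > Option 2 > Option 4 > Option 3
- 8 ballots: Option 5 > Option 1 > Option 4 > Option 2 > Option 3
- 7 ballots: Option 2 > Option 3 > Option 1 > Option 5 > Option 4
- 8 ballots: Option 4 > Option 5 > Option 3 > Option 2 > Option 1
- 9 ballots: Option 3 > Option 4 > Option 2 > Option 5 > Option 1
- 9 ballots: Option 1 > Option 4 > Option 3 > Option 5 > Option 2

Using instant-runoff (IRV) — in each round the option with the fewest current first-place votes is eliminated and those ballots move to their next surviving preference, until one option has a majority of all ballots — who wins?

Option 5

Round 1: Option 1 18, Option 2 7, Option 3 9, Option 4 8, Option 5 15. Option 2 eliminated.
Round 2: Option 1 18, Option 3 16, Option 4 8, Option 5 15. Option 4 eliminated.
Round 3: Option 1 18, Option 3 16, Option 5 23. Option 3 eliminated.
Round 4: Option 1 25, Option 5 32. Option 5 has a majority (≥29).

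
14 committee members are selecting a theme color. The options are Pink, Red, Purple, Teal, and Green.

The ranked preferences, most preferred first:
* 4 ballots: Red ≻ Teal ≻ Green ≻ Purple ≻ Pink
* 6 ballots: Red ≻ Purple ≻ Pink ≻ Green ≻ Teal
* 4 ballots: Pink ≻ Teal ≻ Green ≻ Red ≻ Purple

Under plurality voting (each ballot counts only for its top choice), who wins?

Red

First-place votes: Pink 4, Red 10, Purple 0, Teal 0, Green 0.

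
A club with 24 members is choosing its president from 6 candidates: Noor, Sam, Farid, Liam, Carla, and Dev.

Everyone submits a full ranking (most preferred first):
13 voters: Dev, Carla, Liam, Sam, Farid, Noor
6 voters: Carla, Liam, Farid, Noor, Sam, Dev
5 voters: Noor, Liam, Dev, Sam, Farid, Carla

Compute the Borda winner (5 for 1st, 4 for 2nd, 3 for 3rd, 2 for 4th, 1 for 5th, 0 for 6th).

Noor: 13×0 + 6×2 + 5×5 = 37
Sam: 13×2 + 6×1 + 5×2 = 42
Farid: 13×1 + 6×3 + 5×1 = 36
Liam: 13×3 + 6×4 + 5×4 = 83
Carla: 13×4 + 6×5 + 5×0 = 82
Dev: 13×5 + 6×0 + 5×3 = 80

Liam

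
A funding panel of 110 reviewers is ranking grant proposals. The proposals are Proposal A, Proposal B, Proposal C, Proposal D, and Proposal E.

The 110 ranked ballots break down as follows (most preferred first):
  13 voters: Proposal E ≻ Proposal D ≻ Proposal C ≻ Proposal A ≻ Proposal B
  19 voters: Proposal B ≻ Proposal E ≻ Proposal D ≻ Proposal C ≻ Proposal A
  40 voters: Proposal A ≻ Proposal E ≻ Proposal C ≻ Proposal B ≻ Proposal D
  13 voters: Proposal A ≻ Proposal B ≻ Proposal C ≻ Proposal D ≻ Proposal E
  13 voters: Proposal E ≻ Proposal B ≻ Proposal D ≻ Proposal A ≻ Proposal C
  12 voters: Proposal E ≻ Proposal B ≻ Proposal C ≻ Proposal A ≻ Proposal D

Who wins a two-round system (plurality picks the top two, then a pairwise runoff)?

Round 1 first-place votes: Proposal A 53, Proposal B 19, Proposal C 0, Proposal D 0, Proposal E 38. Proposal A and Proposal E advance.
Runoff: Proposal A is ranked above Proposal E on 53 ballots, Proposal E above Proposal A on 57.

Proposal E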